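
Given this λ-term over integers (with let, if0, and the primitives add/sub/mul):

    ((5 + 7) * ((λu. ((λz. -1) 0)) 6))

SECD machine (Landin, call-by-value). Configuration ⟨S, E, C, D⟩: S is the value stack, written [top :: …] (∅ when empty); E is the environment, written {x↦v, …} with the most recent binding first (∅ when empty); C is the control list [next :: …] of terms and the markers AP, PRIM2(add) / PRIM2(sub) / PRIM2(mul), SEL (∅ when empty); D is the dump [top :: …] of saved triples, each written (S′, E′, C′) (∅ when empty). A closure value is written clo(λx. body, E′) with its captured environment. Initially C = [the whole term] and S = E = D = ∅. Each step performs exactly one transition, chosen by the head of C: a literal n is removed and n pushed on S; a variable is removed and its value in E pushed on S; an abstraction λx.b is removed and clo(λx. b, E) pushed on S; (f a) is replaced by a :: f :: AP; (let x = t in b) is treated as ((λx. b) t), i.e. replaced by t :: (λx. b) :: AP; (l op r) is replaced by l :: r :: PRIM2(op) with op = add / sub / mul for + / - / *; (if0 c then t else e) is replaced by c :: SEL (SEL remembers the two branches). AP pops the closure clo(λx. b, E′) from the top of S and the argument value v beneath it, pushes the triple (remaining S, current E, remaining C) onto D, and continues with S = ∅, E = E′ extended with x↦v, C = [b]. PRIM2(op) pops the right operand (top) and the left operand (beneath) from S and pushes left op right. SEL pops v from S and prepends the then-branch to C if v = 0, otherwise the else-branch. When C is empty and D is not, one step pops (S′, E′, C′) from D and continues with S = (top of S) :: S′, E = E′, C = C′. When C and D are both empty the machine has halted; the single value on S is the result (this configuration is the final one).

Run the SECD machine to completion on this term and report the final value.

t=0: [S=∅ | E=∅ | C=[((5 + 7) * ((λu. ((λz. -1) 0)) 6))] | D=∅]
t=1: [S=∅ | E=∅ | C=[(5 + 7) :: ((λu. ((λz. -1) 0)) 6) :: PRIM2(mul)] | D=∅]
t=2: [S=∅ | E=∅ | C=[5 :: 7 :: PRIM2(add) :: ((λu. ((λz. -1) 0)) 6) :: PRIM2(mul)] | D=∅]
t=3: [S=[5] | E=∅ | C=[7 :: PRIM2(add) :: ((λu. ((λz. -1) 0)) 6) :: PRIM2(mul)] | D=∅]
t=4: [S=[7 :: 5] | E=∅ | C=[PRIM2(add) :: ((λu. ((λz. -1) 0)) 6) :: PRIM2(mul)] | D=∅]
t=5: [S=[12] | E=∅ | C=[((λu. ((λz. -1) 0)) 6) :: PRIM2(mul)] | D=∅]
t=6: [S=[12] | E=∅ | C=[6 :: (λu. ((λz. -1) 0)) :: AP :: PRIM2(mul)] | D=∅]
t=7: [S=[6 :: 12] | E=∅ | C=[(λu. ((λz. -1) 0)) :: AP :: PRIM2(mul)] | D=∅]
t=8: [S=[clo(λu. ((λz. -1) 0), ∅) :: 6 :: 12] | E=∅ | C=[AP :: PRIM2(mul)] | D=∅]
t=9: [S=∅ | E={u↦6} | C=[((λz. -1) 0)] | D=[([12], ∅, [PRIM2(mul)])]]
t=10: [S=∅ | E={u↦6} | C=[0 :: (λz. -1) :: AP] | D=[([12], ∅, [PRIM2(mul)])]]
t=11: [S=[0] | E={u↦6} | C=[(λz. -1) :: AP] | D=[([12], ∅, [PRIM2(mul)])]]
t=12: [S=[clo(λz. -1, {u↦6}) :: 0] | E={u↦6} | C=[AP] | D=[([12], ∅, [PRIM2(mul)])]]
t=13: [S=∅ | E={z↦0, u↦6} | C=[-1] | D=[(∅, {u↦6}, ∅) :: ([12], ∅, [PRIM2(mul)])]]
t=14: [S=[-1] | E={z↦0, u↦6} | C=∅ | D=[(∅, {u↦6}, ∅) :: ([12], ∅, [PRIM2(mul)])]]
t=15: [S=[-1] | E={u↦6} | C=∅ | D=[([12], ∅, [PRIM2(mul)])]]
t=16: [S=[-1 :: 12] | E=∅ | C=[PRIM2(mul)] | D=∅]
t=17: [S=[-12] | E=∅ | C=∅ | D=∅]
→ final value -12

Answer: -12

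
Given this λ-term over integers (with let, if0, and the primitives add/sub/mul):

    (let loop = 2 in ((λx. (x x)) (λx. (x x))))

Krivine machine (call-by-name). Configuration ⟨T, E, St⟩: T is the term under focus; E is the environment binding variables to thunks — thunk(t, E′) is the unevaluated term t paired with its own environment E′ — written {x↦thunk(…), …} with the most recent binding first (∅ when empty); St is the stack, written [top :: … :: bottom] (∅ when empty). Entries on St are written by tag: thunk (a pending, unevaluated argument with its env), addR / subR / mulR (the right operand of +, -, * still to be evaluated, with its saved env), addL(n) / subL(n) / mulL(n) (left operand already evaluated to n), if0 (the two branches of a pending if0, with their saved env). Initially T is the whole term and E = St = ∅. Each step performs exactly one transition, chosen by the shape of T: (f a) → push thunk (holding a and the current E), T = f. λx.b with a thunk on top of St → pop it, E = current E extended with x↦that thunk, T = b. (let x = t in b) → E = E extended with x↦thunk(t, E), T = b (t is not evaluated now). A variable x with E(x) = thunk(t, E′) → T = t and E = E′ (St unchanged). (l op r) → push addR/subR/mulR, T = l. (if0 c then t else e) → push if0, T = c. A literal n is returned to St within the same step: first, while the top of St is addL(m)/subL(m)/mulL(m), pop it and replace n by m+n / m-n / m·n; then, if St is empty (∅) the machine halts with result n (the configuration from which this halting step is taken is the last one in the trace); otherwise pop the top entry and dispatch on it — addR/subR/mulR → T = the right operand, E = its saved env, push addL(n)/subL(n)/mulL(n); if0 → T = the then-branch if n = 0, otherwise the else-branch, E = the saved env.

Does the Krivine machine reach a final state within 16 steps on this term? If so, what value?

0. <T=(let loop = 2 in ((λx. (x x)) (λx. (x x)))), E=∅, St=∅>
1. <T=((λx. (x x)) (λx. (x x))), E={loop↦thunk(2, ∅)}, St=∅>
2. <T=(λx. (x x)), E={loop↦thunk(2, ∅)}, St=[thunk]>
3. <T=(x x), E={x↦thunk((λx. (x x)), {loop↦thunk(2, ∅)}), loop↦thunk(2, ∅)}, St=∅>
4. <T=x, E={x↦thunk((λx. (x x)), {loop↦thunk(2, ∅)}), loop↦thunk(2, ∅)}, St=[thunk]>
5. <T=(λx. (x x)), E={loop↦thunk(2, ∅)}, St=[thunk]>
6. <T=(x x), E={x↦thunk(x, {x↦thunk((λx. (x x)), {loop↦thunk(2, ∅)}), loop↦thunk(2, ∅)}), loop↦thunk(2, ∅)}, St=∅>
7. <T=x, E={x↦thunk(x, {x↦thunk((λx. (x x)), {loop↦thunk(2, ∅)}), loop↦thunk(2, ∅)}), loop↦thunk(2, ∅)}, St=[thunk]>
8. <T=x, E={x↦thunk((λx. (x x)), {loop↦thunk(2, ∅)}), loop↦thunk(2, ∅)}, St=[thunk]>
9. <T=(λx. (x x)), E={loop↦thunk(2, ∅)}, St=[thunk]>
10. <T=(x x), E={x↦thunk(x, {x↦thunk(x, {x↦thunk((λx. (x x)), {loop↦thunk(2, ∅)}), loop↦thunk(2, ∅)}), loop↦thunk(2, ∅)}), loop↦thunk(2, ∅)}, St=∅>
11. <T=x, E={x↦thunk(x, {x↦thunk(x, {x↦thunk((λx. (x x)), {loop↦thunk(2, ∅)}), loop↦thunk(2, ∅)}), loop↦thunk(2, ∅)}), loop↦thunk(2, ∅)}, St=[thunk]>
12. <T=x, E={x↦thunk(x, {x↦thunk((λx. (x x)), {loop↦thunk(2, ∅)}), loop↦thunk(2, ∅)}), loop↦thunk(2, ∅)}, St=[thunk]>
13. <T=x, E={x↦thunk((λx. (x x)), {loop↦thunk(2, ∅)}), loop↦thunk(2, ∅)}, St=[thunk]>
14. <T=(λx. (x x)), E={loop↦thunk(2, ∅)}, St=[thunk]>
15. <T=(x x), E={x↦thunk(x, {x↦thunk(x, {x↦thunk(x, {x↦thunk((λx. (x x)), {loop↦thunk(2, ∅)}), loop↦thunk(2, ∅)}), loop↦thunk(2, ∅)}), loop↦thunk(2, ∅)}), loop↦thunk(2, ∅)}, St=∅>
16. <T=x, E={x↦thunk(x, {x↦thunk(x, {x↦thunk(x, {x↦thunk((λx. (x x)), {loop↦thunk(2, ∅)}), loop↦thunk(2, ∅)}), loop↦thunk(2, ∅)}), loop↦thunk(2, ∅)}), loop↦thunk(2, ∅)}, St=[thunk]>
→ 16 transitions taken and the configuration is still not final: no result within 16 steps

Answer: DIVERGES (no final state within 16 steps)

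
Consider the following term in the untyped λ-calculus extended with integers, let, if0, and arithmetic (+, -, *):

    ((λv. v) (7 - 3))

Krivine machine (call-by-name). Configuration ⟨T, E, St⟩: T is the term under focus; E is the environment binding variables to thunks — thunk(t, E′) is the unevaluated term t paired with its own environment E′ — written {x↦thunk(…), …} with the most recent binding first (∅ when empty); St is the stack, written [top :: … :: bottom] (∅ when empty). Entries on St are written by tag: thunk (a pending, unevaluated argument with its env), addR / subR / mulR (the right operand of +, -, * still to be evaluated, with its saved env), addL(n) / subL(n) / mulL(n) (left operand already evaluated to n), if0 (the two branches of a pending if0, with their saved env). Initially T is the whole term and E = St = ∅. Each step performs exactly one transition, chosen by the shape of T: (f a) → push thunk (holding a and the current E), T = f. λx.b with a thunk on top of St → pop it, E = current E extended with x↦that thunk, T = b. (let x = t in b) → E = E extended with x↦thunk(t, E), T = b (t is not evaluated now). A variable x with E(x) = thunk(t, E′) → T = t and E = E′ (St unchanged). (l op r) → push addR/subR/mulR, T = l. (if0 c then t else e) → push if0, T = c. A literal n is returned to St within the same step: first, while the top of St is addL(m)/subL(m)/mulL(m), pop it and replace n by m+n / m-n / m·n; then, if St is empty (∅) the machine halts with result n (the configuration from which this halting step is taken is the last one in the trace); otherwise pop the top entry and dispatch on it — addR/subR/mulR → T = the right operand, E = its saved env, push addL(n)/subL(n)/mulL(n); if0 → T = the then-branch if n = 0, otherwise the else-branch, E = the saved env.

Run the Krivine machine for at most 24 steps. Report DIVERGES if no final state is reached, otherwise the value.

Answer: 4

Derivation:
t=0: [T=((λv. v) (7 - 3)) | E=∅ | St=∅]
t=1: [T=(λv. v) | E=∅ | St=[thunk]]
t=2: [T=v | E={v↦thunk((7 - 3), ∅)} | St=∅]
t=3: [T=(7 - 3) | E=∅ | St=∅]
t=4: [T=7 | E=∅ | St=[subR]]
t=5: [T=3 | E=∅ | St=[subL(7)]]
→ final value 4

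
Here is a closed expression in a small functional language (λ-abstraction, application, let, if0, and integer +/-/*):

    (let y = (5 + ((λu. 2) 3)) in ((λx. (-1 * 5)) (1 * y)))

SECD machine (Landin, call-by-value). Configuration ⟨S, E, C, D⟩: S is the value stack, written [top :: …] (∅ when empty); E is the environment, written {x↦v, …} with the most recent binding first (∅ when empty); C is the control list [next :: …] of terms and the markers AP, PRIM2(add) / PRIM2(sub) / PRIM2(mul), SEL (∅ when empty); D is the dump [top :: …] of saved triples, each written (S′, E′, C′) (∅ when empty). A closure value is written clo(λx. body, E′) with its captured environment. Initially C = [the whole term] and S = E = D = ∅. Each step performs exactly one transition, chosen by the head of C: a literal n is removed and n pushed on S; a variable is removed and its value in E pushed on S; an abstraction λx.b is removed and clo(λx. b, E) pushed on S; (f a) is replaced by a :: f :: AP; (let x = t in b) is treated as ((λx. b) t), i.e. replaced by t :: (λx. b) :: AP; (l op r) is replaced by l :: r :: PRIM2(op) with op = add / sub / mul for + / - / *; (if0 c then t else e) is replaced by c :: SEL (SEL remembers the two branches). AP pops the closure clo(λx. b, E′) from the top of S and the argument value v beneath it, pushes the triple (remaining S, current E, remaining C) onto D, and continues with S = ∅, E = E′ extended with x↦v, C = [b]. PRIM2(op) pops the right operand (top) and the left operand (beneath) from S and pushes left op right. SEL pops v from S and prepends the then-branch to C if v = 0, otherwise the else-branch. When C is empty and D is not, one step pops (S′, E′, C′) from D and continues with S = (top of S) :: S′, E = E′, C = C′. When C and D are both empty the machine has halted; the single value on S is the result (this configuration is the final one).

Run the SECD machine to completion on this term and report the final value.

t=0: <S=∅, E=∅, C=[(let y = (5 + ((λu. 2) 3)) in ((λx. (-1 * 5)) (1 * y)))], D=∅>
t=1: <S=∅, E=∅, C=[(5 + ((λu. 2) 3)) :: (λy. ((λx. (-1 * 5)) (1 * y))) :: AP], D=∅>
t=2: <S=∅, E=∅, C=[5 :: ((λu. 2) 3) :: PRIM2(add) :: (λy. ((λx. (-1 * 5)) (1 * y))) :: AP], D=∅>
t=3: <S=[5], E=∅, C=[((λu. 2) 3) :: PRIM2(add) :: (λy. ((λx. (-1 * 5)) (1 * y))) :: AP], D=∅>
t=4: <S=[5], E=∅, C=[3 :: (λu. 2) :: AP :: PRIM2(add) :: (λy. ((λx. (-1 * 5)) (1 * y))) :: AP], D=∅>
t=5: <S=[3 :: 5], E=∅, C=[(λu. 2) :: AP :: PRIM2(add) :: (λy. ((λx. (-1 * 5)) (1 * y))) :: AP], D=∅>
t=6: <S=[clo(λu. 2, ∅) :: 3 :: 5], E=∅, C=[AP :: PRIM2(add) :: (λy. ((λx. (-1 * 5)) (1 * y))) :: AP], D=∅>
t=7: <S=∅, E={u↦3}, C=[2], D=[([5], ∅, [PRIM2(add) :: (λy. ((λx. (-1 * 5)) (1 * y))) :: AP])]>
t=8: <S=[2], E={u↦3}, C=∅, D=[([5], ∅, [PRIM2(add) :: (λy. ((λx. (-1 * 5)) (1 * y))) :: AP])]>
t=9: <S=[2 :: 5], E=∅, C=[PRIM2(add) :: (λy. ((λx. (-1 * 5)) (1 * y))) :: AP], D=∅>
t=10: <S=[7], E=∅, C=[(λy. ((λx. (-1 * 5)) (1 * y))) :: AP], D=∅>
t=11: <S=[clo(λy. ((λx. (-1 * 5)) (1 * y)), ∅) :: 7], E=∅, C=[AP], D=∅>
t=12: <S=∅, E={y↦7}, C=[((λx. (-1 * 5)) (1 * y))], D=[(∅, ∅, ∅)]>
t=13: <S=∅, E={y↦7}, C=[(1 * y) :: (λx. (-1 * 5)) :: AP], D=[(∅, ∅, ∅)]>
t=14: <S=∅, E={y↦7}, C=[1 :: y :: PRIM2(mul) :: (λx. (-1 * 5)) :: AP], D=[(∅, ∅, ∅)]>
t=15: <S=[1], E={y↦7}, C=[y :: PRIM2(mul) :: (λx. (-1 * 5)) :: AP], D=[(∅, ∅, ∅)]>
t=16: <S=[7 :: 1], E={y↦7}, C=[PRIM2(mul) :: (λx. (-1 * 5)) :: AP], D=[(∅, ∅, ∅)]>
t=17: <S=[7], E={y↦7}, C=[(λx. (-1 * 5)) :: AP], D=[(∅, ∅, ∅)]>
t=18: <S=[clo(λx. (-1 * 5), {y↦7}) :: 7], E={y↦7}, C=[AP], D=[(∅, ∅, ∅)]>
t=19: <S=∅, E={x↦7, y↦7}, C=[(-1 * 5)], D=[(∅, {y↦7}, ∅) :: (∅, ∅, ∅)]>
t=20: <S=∅, E={x↦7, y↦7}, C=[-1 :: 5 :: PRIM2(mul)], D=[(∅, {y↦7}, ∅) :: (∅, ∅, ∅)]>
t=21: <S=[-1], E={x↦7, y↦7}, C=[5 :: PRIM2(mul)], D=[(∅, {y↦7}, ∅) :: (∅, ∅, ∅)]>
t=22: <S=[5 :: -1], E={x↦7, y↦7}, C=[PRIM2(mul)], D=[(∅, {y↦7}, ∅) :: (∅, ∅, ∅)]>
t=23: <S=[-5], E={x↦7, y↦7}, C=∅, D=[(∅, {y↦7}, ∅) :: (∅, ∅, ∅)]>
t=24: <S=[-5], E={y↦7}, C=∅, D=[(∅, ∅, ∅)]>
t=25: <S=[-5], E=∅, C=∅, D=∅>
→ final value -5

Answer: -5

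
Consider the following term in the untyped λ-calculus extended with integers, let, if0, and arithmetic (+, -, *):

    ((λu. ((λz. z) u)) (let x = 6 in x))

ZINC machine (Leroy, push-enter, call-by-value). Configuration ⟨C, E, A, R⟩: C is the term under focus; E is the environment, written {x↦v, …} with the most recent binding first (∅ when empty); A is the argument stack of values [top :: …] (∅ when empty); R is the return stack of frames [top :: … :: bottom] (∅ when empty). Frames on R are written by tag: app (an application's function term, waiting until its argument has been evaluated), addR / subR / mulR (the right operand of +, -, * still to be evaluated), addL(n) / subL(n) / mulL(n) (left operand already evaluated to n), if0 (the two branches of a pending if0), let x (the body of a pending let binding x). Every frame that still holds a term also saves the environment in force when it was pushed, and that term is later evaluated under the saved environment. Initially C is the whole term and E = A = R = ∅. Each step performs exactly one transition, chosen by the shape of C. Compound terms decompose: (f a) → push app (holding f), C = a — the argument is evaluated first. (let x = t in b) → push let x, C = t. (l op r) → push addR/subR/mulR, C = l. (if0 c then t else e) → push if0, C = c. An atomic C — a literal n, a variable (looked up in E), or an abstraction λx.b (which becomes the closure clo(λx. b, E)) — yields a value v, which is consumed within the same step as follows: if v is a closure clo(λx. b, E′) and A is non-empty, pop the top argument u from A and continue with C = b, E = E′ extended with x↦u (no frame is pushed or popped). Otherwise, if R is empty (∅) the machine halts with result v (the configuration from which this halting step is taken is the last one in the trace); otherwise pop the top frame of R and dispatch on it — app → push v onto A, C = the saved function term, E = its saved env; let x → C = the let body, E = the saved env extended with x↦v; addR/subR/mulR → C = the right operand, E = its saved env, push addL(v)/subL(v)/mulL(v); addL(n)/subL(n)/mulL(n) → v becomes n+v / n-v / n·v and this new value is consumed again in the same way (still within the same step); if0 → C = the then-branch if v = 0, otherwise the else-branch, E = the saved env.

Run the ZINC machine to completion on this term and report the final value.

0. ⟨C=((λu. ((λz. z) u)) (let x = 6 in x)); E=∅; A=∅; R=∅⟩
1. ⟨C=(let x = 6 in x); E=∅; A=∅; R=[app]⟩
2. ⟨C=6; E=∅; A=∅; R=[let x :: app]⟩
3. ⟨C=x; E={x↦6}; A=∅; R=[app]⟩
4. ⟨C=(λu. ((λz. z) u)); E=∅; A=[6]; R=∅⟩
5. ⟨C=((λz. z) u); E={u↦6}; A=∅; R=∅⟩
6. ⟨C=u; E={u↦6}; A=∅; R=[app]⟩
7. ⟨C=(λz. z); E={u↦6}; A=[6]; R=∅⟩
8. ⟨C=z; E={z↦6, u↦6}; A=∅; R=∅⟩
→ final value 6

Answer: 6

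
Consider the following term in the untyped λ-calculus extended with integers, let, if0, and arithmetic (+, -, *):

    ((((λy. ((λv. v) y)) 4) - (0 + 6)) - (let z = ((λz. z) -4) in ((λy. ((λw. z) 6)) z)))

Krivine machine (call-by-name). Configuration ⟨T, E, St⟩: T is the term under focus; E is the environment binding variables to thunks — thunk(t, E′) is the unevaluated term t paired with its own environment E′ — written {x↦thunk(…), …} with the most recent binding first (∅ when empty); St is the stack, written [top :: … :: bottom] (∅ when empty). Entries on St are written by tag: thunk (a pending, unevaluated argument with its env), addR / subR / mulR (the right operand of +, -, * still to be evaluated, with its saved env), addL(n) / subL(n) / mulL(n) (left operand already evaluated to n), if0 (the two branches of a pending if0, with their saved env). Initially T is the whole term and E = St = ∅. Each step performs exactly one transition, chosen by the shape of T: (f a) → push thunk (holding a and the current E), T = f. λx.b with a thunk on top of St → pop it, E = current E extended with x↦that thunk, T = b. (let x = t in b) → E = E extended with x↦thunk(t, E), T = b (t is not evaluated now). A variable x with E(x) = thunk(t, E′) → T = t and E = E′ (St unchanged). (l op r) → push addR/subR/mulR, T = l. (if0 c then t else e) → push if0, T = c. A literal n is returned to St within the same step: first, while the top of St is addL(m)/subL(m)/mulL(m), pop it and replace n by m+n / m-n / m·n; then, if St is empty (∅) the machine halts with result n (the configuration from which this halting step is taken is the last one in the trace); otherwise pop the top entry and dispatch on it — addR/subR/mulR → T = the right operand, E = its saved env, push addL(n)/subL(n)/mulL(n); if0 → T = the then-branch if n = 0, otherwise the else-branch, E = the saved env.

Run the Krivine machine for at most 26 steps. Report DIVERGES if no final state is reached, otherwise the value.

Answer: 2

Derivation:
[0] [T=((((λy. ((λv. v) y)) 4) - (0 + 6)) - (let z = ((λz. z) -4) in ((λy. ((λw. z) 6)) z))) | E=∅ | St=∅]
[1] [T=(((λy. ((λv. v) y)) 4) - (0 + 6)) | E=∅ | St=[subR]]
[2] [T=((λy. ((λv. v) y)) 4) | E=∅ | St=[subR :: subR]]
[3] [T=(λy. ((λv. v) y)) | E=∅ | St=[thunk :: subR :: subR]]
[4] [T=((λv. v) y) | E={y↦thunk(4, ∅)} | St=[subR :: subR]]
[5] [T=(λv. v) | E={y↦thunk(4, ∅)} | St=[thunk :: subR :: subR]]
[6] [T=v | E={v↦thunk(y, {y↦thunk(4, ∅)}), y↦thunk(4, ∅)} | St=[subR :: subR]]
[7] [T=y | E={y↦thunk(4, ∅)} | St=[subR :: subR]]
[8] [T=4 | E=∅ | St=[subR :: subR]]
[9] [T=(0 + 6) | E=∅ | St=[subL(4) :: subR]]
[10] [T=0 | E=∅ | St=[addR :: subL(4) :: subR]]
[11] [T=6 | E=∅ | St=[addL(0) :: subL(4) :: subR]]
[12] [T=(let z = ((λz. z) -4) in ((λy. ((λw. z) 6)) z)) | E=∅ | St=[subL(-2)]]
[13] [T=((λy. ((λw. z) 6)) z) | E={z↦thunk(((λz. z) -4), ∅)} | St=[subL(-2)]]
[14] [T=(λy. ((λw. z) 6)) | E={z↦thunk(((λz. z) -4), ∅)} | St=[thunk :: subL(-2)]]
[15] [T=((λw. z) 6) | E={y↦thunk(z, {z↦thunk(((λz. z) -4), ∅)}), z↦thunk(((λz. z) -4), ∅)} | St=[subL(-2)]]
[16] [T=(λw. z) | E={y↦thunk(z, {z↦thunk(((λz. z) -4), ∅)}), z↦thunk(((λz. z) -4), ∅)} | St=[thunk :: subL(-2)]]
[17] [T=z | E={w↦thunk(6, {y↦thunk(z, {z↦thunk(((λz. z) -4), ∅)}), z↦thunk(((λz. z) -4), ∅)}), y↦thunk(z, {z↦thunk(((λz. z) -4), ∅)}), z↦thunk(((λz. z) -4), ∅)} | St=[subL(-2)]]
[18] [T=((λz. z) -4) | E=∅ | St=[subL(-2)]]
[19] [T=(λz. z) | E=∅ | St=[thunk :: subL(-2)]]
[20] [T=z | E={z↦thunk(-4, ∅)} | St=[subL(-2)]]
[21] [T=-4 | E=∅ | St=[subL(-2)]]
→ final value 2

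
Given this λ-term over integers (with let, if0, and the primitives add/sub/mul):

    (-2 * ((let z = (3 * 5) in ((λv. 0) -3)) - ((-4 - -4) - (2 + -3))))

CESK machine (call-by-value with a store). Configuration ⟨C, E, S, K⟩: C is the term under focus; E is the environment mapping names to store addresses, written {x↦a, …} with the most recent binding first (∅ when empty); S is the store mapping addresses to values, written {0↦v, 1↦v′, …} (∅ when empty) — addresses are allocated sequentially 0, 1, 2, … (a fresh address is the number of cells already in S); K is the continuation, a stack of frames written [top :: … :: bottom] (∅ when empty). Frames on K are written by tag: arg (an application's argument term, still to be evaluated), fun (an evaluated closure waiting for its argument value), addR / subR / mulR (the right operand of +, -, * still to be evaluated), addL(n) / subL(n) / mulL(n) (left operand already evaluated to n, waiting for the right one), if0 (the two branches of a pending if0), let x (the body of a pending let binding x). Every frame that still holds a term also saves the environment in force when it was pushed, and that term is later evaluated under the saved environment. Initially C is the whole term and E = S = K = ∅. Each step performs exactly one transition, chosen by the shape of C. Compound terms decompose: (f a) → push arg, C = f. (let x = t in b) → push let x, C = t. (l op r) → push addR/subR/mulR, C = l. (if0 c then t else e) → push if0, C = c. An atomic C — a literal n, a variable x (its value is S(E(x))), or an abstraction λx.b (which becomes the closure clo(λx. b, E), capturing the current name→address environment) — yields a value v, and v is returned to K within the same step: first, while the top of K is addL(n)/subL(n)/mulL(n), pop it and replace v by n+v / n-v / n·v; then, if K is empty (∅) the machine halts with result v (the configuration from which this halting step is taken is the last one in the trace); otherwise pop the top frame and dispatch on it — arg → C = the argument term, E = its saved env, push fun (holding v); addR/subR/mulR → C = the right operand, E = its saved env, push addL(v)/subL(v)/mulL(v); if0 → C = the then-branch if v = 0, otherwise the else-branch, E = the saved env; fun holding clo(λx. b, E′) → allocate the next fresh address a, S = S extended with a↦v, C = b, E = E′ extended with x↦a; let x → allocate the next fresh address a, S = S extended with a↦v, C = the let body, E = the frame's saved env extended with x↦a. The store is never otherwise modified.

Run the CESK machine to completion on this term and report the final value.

Answer: 2

Derivation:
step 0: ⟨C=(-2 * ((let z = (3 * 5) in ((λv. 0) -3)) - ((-4 - -4) - (2 + -3)))); E=∅; S=∅; K=∅⟩
step 1: ⟨C=-2; E=∅; S=∅; K=[mulR]⟩
step 2: ⟨C=((let z = (3 * 5) in ((λv. 0) -3)) - ((-4 - -4) - (2 + -3))); E=∅; S=∅; K=[mulL(-2)]⟩
step 3: ⟨C=(let z = (3 * 5) in ((λv. 0) -3)); E=∅; S=∅; K=[subR :: mulL(-2)]⟩
step 4: ⟨C=(3 * 5); E=∅; S=∅; K=[let z :: subR :: mulL(-2)]⟩
step 5: ⟨C=3; E=∅; S=∅; K=[mulR :: let z :: subR :: mulL(-2)]⟩
step 6: ⟨C=5; E=∅; S=∅; K=[mulL(3) :: let z :: subR :: mulL(-2)]⟩
step 7: ⟨C=((λv. 0) -3); E={z↦0}; S={0↦15}; K=[subR :: mulL(-2)]⟩
step 8: ⟨C=(λv. 0); E={z↦0}; S={0↦15}; K=[arg :: subR :: mulL(-2)]⟩
step 9: ⟨C=-3; E={z↦0}; S={0↦15}; K=[fun :: subR :: mulL(-2)]⟩
step 10: ⟨C=0; E={v↦1, z↦0}; S={0↦15, 1↦-3}; K=[subR :: mulL(-2)]⟩
step 11: ⟨C=((-4 - -4) - (2 + -3)); E=∅; S={0↦15, 1↦-3}; K=[subL(0) :: mulL(-2)]⟩
step 12: ⟨C=(-4 - -4); E=∅; S={0↦15, 1↦-3}; K=[subR :: subL(0) :: mulL(-2)]⟩
step 13: ⟨C=-4; E=∅; S={0↦15, 1↦-3}; K=[subR :: subR :: subL(0) :: mulL(-2)]⟩
step 14: ⟨C=-4; E=∅; S={0↦15, 1↦-3}; K=[subL(-4) :: subR :: subL(0) :: mulL(-2)]⟩
step 15: ⟨C=(2 + -3); E=∅; S={0↦15, 1↦-3}; K=[subL(0) :: subL(0) :: mulL(-2)]⟩
step 16: ⟨C=2; E=∅; S={0↦15, 1↦-3}; K=[addR :: subL(0) :: subL(0) :: mulL(-2)]⟩
step 17: ⟨C=-3; E=∅; S={0↦15, 1↦-3}; K=[addL(2) :: subL(0) :: subL(0) :: mulL(-2)]⟩
→ final value 2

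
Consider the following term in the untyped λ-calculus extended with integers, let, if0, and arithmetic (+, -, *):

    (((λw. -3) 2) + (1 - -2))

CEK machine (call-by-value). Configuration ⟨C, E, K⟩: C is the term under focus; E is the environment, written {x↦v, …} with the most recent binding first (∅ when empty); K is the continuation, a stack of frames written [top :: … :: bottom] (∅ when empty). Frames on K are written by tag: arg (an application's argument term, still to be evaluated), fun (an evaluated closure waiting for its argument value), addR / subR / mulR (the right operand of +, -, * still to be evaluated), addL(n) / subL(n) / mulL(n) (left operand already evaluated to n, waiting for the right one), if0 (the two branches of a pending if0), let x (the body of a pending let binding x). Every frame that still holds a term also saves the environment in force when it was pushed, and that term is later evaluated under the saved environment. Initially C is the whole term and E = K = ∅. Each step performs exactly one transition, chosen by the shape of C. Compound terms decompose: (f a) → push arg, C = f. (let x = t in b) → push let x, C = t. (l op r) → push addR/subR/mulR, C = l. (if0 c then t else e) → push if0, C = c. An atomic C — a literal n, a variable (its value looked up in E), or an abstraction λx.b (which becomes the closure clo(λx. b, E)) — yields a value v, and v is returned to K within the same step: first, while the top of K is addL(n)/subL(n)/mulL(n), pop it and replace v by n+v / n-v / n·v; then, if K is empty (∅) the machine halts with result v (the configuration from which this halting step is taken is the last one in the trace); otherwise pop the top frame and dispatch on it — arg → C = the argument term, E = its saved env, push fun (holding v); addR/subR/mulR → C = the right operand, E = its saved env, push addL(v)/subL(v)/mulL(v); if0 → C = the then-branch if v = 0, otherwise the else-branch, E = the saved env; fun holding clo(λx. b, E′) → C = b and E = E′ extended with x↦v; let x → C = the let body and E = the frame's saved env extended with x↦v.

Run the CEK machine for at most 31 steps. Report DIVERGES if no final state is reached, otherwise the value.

0. [C=(((λw. -3) 2) + (1 - -2)) | E=∅ | K=∅]
1. [C=((λw. -3) 2) | E=∅ | K=[addR]]
2. [C=(λw. -3) | E=∅ | K=[arg :: addR]]
3. [C=2 | E=∅ | K=[fun :: addR]]
4. [C=-3 | E={w↦2} | K=[addR]]
5. [C=(1 - -2) | E=∅ | K=[addL(-3)]]
6. [C=1 | E=∅ | K=[subR :: addL(-3)]]
7. [C=-2 | E=∅ | K=[subL(1) :: addL(-3)]]
→ final value 0

Answer: 0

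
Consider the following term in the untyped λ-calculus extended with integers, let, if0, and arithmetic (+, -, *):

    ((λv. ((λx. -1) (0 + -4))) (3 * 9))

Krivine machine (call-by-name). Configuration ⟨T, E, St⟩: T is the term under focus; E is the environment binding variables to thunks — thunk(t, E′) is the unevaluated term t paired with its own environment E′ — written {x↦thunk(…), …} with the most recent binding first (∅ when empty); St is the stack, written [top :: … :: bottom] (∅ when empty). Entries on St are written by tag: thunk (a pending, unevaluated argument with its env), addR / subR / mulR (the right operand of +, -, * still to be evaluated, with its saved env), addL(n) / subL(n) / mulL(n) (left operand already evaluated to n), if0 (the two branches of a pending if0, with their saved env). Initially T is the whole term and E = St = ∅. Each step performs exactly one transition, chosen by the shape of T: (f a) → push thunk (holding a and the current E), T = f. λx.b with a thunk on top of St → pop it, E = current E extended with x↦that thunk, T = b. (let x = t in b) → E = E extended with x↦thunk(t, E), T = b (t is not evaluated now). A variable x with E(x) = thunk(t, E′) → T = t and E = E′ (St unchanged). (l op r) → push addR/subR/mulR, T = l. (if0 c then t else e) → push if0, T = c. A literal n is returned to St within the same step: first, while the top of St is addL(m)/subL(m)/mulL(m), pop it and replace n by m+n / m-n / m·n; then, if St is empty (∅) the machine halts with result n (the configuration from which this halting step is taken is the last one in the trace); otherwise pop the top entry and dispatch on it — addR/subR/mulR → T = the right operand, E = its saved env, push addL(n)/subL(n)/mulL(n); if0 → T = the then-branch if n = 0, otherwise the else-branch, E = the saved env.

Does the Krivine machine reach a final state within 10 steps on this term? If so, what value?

[0] ⟨T=((λv. ((λx. -1) (0 + -4))) (3 * 9)); E=∅; St=∅⟩
[1] ⟨T=(λv. ((λx. -1) (0 + -4))); E=∅; St=[thunk]⟩
[2] ⟨T=((λx. -1) (0 + -4)); E={v↦thunk((3 * 9), ∅)}; St=∅⟩
[3] ⟨T=(λx. -1); E={v↦thunk((3 * 9), ∅)}; St=[thunk]⟩
[4] ⟨T=-1; E={x↦thunk((0 + -4), {v↦thunk((3 * 9), ∅)}), v↦thunk((3 * 9), ∅)}; St=∅⟩
→ final value -1

Answer: -1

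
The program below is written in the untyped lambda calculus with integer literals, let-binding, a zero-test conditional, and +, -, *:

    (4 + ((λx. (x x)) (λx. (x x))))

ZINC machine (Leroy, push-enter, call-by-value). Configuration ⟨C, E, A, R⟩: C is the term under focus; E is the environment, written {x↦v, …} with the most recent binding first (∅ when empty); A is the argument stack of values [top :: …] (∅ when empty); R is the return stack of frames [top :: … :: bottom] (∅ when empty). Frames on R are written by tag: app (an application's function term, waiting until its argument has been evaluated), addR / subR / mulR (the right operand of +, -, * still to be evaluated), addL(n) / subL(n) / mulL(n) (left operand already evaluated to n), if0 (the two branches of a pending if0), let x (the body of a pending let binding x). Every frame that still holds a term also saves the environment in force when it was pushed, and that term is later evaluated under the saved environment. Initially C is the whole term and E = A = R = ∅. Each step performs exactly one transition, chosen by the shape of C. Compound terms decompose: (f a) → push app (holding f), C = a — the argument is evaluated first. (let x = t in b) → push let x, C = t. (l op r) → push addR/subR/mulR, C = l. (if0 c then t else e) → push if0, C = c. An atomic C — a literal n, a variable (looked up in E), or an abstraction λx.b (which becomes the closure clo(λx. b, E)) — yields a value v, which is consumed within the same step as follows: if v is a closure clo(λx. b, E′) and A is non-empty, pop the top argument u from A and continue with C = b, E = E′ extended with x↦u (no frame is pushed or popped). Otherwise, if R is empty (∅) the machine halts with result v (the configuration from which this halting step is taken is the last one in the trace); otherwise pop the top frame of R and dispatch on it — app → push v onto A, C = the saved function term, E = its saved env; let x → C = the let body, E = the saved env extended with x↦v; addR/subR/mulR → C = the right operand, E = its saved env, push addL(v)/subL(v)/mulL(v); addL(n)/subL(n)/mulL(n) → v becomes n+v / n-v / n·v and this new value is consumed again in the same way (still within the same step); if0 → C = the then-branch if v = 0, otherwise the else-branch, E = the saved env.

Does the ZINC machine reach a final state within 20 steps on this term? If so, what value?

0. ⟨C=(4 + ((λx. (x x)) (λx. (x x)))); E=∅; A=∅; R=∅⟩
1. ⟨C=4; E=∅; A=∅; R=[addR]⟩
2. ⟨C=((λx. (x x)) (λx. (x x))); E=∅; A=∅; R=[addL(4)]⟩
3. ⟨C=(λx. (x x)); E=∅; A=∅; R=[app :: addL(4)]⟩
4. ⟨C=(λx. (x x)); E=∅; A=[clo(λx. (x x), ∅)]; R=[addL(4)]⟩
5. ⟨C=(x x); E={x↦clo(λx. (x x), ∅)}; A=∅; R=[addL(4)]⟩
6. ⟨C=x; E={x↦clo(λx. (x x), ∅)}; A=∅; R=[app :: addL(4)]⟩
7. ⟨C=x; E={x↦clo(λx. (x x), ∅)}; A=[clo(λx. (x x), ∅)]; R=[addL(4)]⟩
… configuration repeats with period 3 (steps 5–7 recur indefinitely) …

Answer: DIVERGES (no final state within 20 steps)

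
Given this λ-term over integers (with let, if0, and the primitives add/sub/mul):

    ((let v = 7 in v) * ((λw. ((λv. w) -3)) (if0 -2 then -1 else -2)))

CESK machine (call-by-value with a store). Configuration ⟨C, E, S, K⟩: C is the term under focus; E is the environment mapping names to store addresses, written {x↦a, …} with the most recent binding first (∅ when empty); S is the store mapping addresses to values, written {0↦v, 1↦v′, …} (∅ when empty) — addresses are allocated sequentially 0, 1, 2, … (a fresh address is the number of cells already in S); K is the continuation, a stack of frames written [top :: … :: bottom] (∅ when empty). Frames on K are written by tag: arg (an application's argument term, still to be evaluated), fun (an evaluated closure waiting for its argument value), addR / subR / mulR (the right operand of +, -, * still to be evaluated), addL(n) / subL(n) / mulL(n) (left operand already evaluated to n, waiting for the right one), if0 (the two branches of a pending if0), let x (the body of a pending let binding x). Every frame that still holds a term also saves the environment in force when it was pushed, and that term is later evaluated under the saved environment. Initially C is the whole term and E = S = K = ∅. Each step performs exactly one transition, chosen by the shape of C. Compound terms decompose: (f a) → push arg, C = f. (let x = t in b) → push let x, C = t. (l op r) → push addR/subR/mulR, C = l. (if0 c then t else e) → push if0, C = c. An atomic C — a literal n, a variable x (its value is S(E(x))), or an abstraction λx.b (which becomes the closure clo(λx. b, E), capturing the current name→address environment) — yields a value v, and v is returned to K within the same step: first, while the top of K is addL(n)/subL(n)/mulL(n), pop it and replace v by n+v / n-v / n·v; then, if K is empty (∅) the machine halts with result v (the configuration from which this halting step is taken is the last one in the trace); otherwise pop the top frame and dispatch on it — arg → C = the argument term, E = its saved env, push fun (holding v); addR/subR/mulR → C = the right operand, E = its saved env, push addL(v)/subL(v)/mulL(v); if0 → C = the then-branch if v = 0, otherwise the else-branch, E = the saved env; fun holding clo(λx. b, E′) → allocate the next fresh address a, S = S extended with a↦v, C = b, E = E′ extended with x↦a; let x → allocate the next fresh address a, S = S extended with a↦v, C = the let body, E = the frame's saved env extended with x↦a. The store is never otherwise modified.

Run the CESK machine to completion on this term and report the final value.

step 0: ⟨C=((let v = 7 in v) * ((λw. ((λv. w) -3)) (if0 -2 then -1 else -2))); E=∅; S=∅; K=∅⟩
step 1: ⟨C=(let v = 7 in v); E=∅; S=∅; K=[mulR]⟩
step 2: ⟨C=7; E=∅; S=∅; K=[let v :: mulR]⟩
step 3: ⟨C=v; E={v↦0}; S={0↦7}; K=[mulR]⟩
step 4: ⟨C=((λw. ((λv. w) -3)) (if0 -2 then -1 else -2)); E=∅; S={0↦7}; K=[mulL(7)]⟩
step 5: ⟨C=(λw. ((λv. w) -3)); E=∅; S={0↦7}; K=[arg :: mulL(7)]⟩
step 6: ⟨C=(if0 -2 then -1 else -2); E=∅; S={0↦7}; K=[fun :: mulL(7)]⟩
step 7: ⟨C=-2; E=∅; S={0↦7}; K=[if0 :: fun :: mulL(7)]⟩
step 8: ⟨C=-2; E=∅; S={0↦7}; K=[fun :: mulL(7)]⟩
step 9: ⟨C=((λv. w) -3); E={w↦1}; S={0↦7, 1↦-2}; K=[mulL(7)]⟩
step 10: ⟨C=(λv. w); E={w↦1}; S={0↦7, 1↦-2}; K=[arg :: mulL(7)]⟩
step 11: ⟨C=-3; E={w↦1}; S={0↦7, 1↦-2}; K=[fun :: mulL(7)]⟩
step 12: ⟨C=w; E={v↦2, w↦1}; S={0↦7, 1↦-2, 2↦-3}; K=[mulL(7)]⟩
→ final value -14

Answer: -14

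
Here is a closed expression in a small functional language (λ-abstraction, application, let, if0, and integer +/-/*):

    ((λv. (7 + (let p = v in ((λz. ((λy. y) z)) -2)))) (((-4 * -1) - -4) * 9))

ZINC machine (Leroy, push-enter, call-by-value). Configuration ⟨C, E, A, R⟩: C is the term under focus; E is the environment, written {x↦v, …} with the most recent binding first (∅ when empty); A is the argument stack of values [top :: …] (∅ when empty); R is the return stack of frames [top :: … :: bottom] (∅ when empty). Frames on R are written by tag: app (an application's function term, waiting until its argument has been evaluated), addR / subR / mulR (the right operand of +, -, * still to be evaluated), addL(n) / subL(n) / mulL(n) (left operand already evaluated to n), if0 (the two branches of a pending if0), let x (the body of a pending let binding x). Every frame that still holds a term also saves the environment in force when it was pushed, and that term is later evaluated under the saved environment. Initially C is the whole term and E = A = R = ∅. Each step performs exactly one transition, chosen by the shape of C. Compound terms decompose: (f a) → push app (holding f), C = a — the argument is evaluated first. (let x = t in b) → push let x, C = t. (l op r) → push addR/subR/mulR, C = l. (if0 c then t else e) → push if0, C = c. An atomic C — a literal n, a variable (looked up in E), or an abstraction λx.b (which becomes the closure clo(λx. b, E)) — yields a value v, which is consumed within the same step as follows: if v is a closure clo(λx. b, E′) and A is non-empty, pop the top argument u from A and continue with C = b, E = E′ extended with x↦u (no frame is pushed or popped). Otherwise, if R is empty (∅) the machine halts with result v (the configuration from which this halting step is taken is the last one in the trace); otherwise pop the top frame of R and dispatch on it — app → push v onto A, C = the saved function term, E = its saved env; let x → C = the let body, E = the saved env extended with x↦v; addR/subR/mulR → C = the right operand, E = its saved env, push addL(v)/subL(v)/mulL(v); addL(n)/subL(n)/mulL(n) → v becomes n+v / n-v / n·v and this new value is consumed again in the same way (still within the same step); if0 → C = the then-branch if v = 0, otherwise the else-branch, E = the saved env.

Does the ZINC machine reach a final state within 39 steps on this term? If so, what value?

Answer: 5

Execution trace:
[0] ⟨C=((λv. (7 + (let p = v in ((λz. ((λy. y) z)) -2)))) (((-4 * -1) - -4) * 9)); E=∅; A=∅; R=∅⟩
[1] ⟨C=(((-4 * -1) - -4) * 9); E=∅; A=∅; R=[app]⟩
[2] ⟨C=((-4 * -1) - -4); E=∅; A=∅; R=[mulR :: app]⟩
[3] ⟨C=(-4 * -1); E=∅; A=∅; R=[subR :: mulR :: app]⟩
[4] ⟨C=-4; E=∅; A=∅; R=[mulR :: subR :: mulR :: app]⟩
[5] ⟨C=-1; E=∅; A=∅; R=[mulL(-4) :: subR :: mulR :: app]⟩
[6] ⟨C=-4; E=∅; A=∅; R=[subL(4) :: mulR :: app]⟩
[7] ⟨C=9; E=∅; A=∅; R=[mulL(8) :: app]⟩
[8] ⟨C=(λv. (7 + (let p = v in ((λz. ((λy. y) z)) -2)))); E=∅; A=[72]; R=∅⟩
[9] ⟨C=(7 + (let p = v in ((λz. ((λy. y) z)) -2))); E={v↦72}; A=∅; R=∅⟩
[10] ⟨C=7; E={v↦72}; A=∅; R=[addR]⟩
[11] ⟨C=(let p = v in ((λz. ((λy. y) z)) -2)); E={v↦72}; A=∅; R=[addL(7)]⟩
[12] ⟨C=v; E={v↦72}; A=∅; R=[let p :: addL(7)]⟩
[13] ⟨C=((λz. ((λy. y) z)) -2); E={p↦72, v↦72}; A=∅; R=[addL(7)]⟩
[14] ⟨C=-2; E={p↦72, v↦72}; A=∅; R=[app :: addL(7)]⟩
[15] ⟨C=(λz. ((λy. y) z)); E={p↦72, v↦72}; A=[-2]; R=[addL(7)]⟩
[16] ⟨C=((λy. y) z); E={z↦-2, p↦72, v↦72}; A=∅; R=[addL(7)]⟩
[17] ⟨C=z; E={z↦-2, p↦72, v↦72}; A=∅; R=[app :: addL(7)]⟩
[18] ⟨C=(λy. y); E={z↦-2, p↦72, v↦72}; A=[-2]; R=[addL(7)]⟩
[19] ⟨C=y; E={y↦-2, z↦-2, p↦72, v↦72}; A=∅; R=[addL(7)]⟩
→ final value 5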